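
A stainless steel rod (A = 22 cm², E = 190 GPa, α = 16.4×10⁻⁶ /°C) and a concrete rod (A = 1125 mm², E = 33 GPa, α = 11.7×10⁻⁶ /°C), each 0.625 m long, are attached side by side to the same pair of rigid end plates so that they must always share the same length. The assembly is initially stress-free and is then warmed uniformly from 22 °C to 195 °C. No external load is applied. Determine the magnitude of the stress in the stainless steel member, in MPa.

The stainless steel has the larger α, so on heating it would change length more than the concrete if both were free. The rigid plates force a common final length, so the stainless steel is put into compression and the concrete into tension, with equal and opposite forces P (no external load).
Equating the net (thermal + elastic) strains gives |α₁ − α₂|·ΔT = P·[1/(A₁E₁) + 1/(A₂E₂)].
|α₁ − α₂|·ΔT = 4.7×10⁻⁶ × 173 = 0.0008131.
1/(A₁E₁) + 1/(A₂E₂) = 1/(2200×190×10³) + 1/(1125×33×10³) = 2.933×10⁻⁸ N⁻¹.
So P = 0.0008131 / 2.933×10⁻⁸ = 27.72 kN.
σ_{stainless steel} = P/A₁ = 27720/2200 = 12.6 MPa, compressive.

σ ≈ 12.6 MPa (compressive)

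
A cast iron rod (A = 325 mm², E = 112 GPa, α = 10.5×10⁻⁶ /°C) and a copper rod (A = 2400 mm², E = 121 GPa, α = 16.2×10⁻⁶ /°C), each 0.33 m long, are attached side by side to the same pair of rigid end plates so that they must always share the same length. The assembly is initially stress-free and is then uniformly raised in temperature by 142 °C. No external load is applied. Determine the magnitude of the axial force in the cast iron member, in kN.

The copper has the larger α, so on heating it would change length more than the cast iron if both were free. The rigid plates force a common final length, so the copper is put into compression and the cast iron into tension, with equal and opposite forces P (no external load).
Equating the net (thermal + elastic) strains gives |α₁ − α₂|·ΔT = P·[1/(A₁E₁) + 1/(A₂E₂)].
|α₁ − α₂|·ΔT = 5.7×10⁻⁶ × 142 = 0.0008094.
1/(A₁E₁) + 1/(A₂E₂) = 1/(325×112×10³) + 1/(2400×121×10³) = 3.092×10⁻⁸ N⁻¹.
P = 0.0008094 / 3.092×10⁻⁸ = 26180 N = 26.18 kN.

P ≈ 26.2 kN (tensile in the cast iron)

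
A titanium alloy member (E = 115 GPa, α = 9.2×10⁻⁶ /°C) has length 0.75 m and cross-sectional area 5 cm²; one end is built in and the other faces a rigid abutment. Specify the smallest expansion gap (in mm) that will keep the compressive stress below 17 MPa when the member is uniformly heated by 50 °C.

g ≈ 0.234 mm

Free expansion if unrestrained: δ_free = αΔT L = 9.2×10⁻⁶ × 50 × 750 = 0.345 mm.
A stress of 17 MPa corresponds to the wall pushing the member back by σL/E = 17×750/(115×10³) = 0.1109 mm.
So the gap has to take up the difference, g_min = δ_free − σL/E = 0.345 − 0.1109 = 0.2341 mm.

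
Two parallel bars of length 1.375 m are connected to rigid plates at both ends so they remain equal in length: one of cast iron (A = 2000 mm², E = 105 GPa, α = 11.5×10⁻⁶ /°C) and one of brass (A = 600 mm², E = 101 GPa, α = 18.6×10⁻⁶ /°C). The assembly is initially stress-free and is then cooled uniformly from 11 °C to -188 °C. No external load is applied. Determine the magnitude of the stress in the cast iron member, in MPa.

σ ≈ 33.2 MPa (compressive)

Both members must finish at the same length. With the larger α, the brass tends to over-contract; the plates restrain it, putting the brass in tension and the cast iron in compression. With no external load the two internal forces are equal and opposite, magnitude P.
Compatibility of the two members (thermal + elastic change equal): (α₁ − α₂)ΔT = P·[1/(A₁E₁) + 1/(A₂E₂)].
|α₁ − α₂|·ΔT = 7.1×10⁻⁶ × 199 = 0.001413.
1/(A₁E₁) + 1/(A₂E₂) = 1/(2000×105×10³) + 1/(600×101×10³) = 2.126×10⁻⁸ N⁻¹.
So P = 0.001413 / 2.126×10⁻⁸ = 66.45 kN.
σ_{cast iron} = P/A₁ = 66450/2000 = 33.22 MPa, compressive.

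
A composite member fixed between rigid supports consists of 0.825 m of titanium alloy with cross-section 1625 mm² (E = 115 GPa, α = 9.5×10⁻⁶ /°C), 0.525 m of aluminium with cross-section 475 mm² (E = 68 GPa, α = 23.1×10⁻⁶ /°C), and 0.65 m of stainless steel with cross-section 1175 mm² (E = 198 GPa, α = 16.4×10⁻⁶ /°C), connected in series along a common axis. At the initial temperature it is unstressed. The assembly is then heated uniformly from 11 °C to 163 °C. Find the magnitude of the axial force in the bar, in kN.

P ≈ 198 kN (compressive)

With the walls removed the bar would change length by δ_free = Σ αᵢΔT Lᵢ = 9.5×10⁻⁶×152×825 + 23.1×10⁻⁶×152×525 + 16.4×10⁻⁶×152×650 = 4.655 mm.
Since the ends are fixed, an axial force P builds up, equal in every segment, with P · Σ Lᵢ/(AᵢEᵢ) = δ_free.
The series flexibility is Σ Lᵢ/(AᵢEᵢ) = 825/(1625×115×10³) + 525/(475×68×10³) + 650/(1175×198×10³) = 2.346×10⁻⁵ mm/N.
P = 4.655 / 2.346×10⁻⁵ = 198400 N = 198.4 kN, compressive.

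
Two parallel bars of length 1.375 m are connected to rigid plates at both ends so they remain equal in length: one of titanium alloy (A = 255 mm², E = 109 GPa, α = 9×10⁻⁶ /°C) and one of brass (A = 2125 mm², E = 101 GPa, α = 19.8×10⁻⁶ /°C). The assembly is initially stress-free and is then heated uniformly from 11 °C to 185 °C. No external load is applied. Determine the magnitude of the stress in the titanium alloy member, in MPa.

σ ≈ 181 MPa (tensile)

Both members must finish at the same length. With the larger α, the brass tends to over-expand; the plates restrain it, putting the brass in compression and the titanium alloy in tension. With no external load the two internal forces are equal and opposite, magnitude P.
Compatibility of the two members (thermal + elastic change equal): (α₁ − α₂)ΔT = P·[1/(A₁E₁) + 1/(A₂E₂)].
|α₁ − α₂|·ΔT = 10.8×10⁻⁶ × 174 = 0.001879.
1/(A₁E₁) + 1/(A₂E₂) = 1/(255×109×10³) + 1/(2125×101×10³) = 4.064×10⁻⁸ N⁻¹.
So P = 0.001879 / 4.064×10⁻⁸ = 46.24 kN.
σ_{titanium alloy} = P/A₁ = 46240/255 = 181.3 MPa, tensile.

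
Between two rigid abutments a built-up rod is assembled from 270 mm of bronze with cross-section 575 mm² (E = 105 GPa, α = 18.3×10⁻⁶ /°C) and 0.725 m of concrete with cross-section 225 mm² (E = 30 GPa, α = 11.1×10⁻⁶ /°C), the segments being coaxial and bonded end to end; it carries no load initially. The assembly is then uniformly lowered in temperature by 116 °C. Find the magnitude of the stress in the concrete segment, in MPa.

If the supports were absent, the total length change would be Σ αᵢΔT Lᵢ = 18.3×10⁻⁶×116×270 + 11.1×10⁻⁶×116×725 = 1.507 mm.
The walls prevent any net length change, so an axial force P (same in every segment) develops. Compatibility: P · Σ Lᵢ/(AᵢEᵢ) = δ_free.
Σ Lᵢ/(AᵢEᵢ) = 270/(575×105×10³) + 725/(225×30×10³) = 0.0001119 mm/N.
So P = 1.507 / 0.0001119 = 13.47 kN, tensile.
σ_{concrete} = P / A = 13470 / 225 = 59.85 MPa.

σ ≈ 59.9 MPa (tensile)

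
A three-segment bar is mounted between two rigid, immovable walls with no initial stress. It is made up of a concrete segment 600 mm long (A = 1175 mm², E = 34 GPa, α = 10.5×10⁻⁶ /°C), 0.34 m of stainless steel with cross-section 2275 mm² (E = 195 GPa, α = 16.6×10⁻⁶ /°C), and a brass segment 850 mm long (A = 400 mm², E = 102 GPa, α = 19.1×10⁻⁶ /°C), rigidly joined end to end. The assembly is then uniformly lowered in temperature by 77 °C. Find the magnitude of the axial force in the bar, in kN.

Free thermal contraction of the whole bar: Σ αᵢΔT Lᵢ = 10.5×10⁻⁶×77×600 + 16.6×10⁻⁶×77×340 + 19.1×10⁻⁶×77×850 = 2.17 mm.
The walls prevent any net length change, so an axial force P (same in every segment) develops. Compatibility: P · Σ Lᵢ/(AᵢEᵢ) = δ_free.
The series flexibility is Σ Lᵢ/(AᵢEᵢ) = 600/(1175×34×10³) + 340/(2275×195×10³) + 850/(400×102×10³) = 3.662×10⁻⁵ mm/N.
So P = 2.17 / 3.662×10⁻⁵ = 59.25 kN, tensile.

P ≈ 59.3 kN (tensile)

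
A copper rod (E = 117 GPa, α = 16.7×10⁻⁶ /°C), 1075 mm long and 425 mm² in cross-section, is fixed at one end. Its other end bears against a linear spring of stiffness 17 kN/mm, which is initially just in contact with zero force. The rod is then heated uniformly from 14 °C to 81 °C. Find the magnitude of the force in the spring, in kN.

P ≈ 15 kN

The unrestrained thermal change is αΔT L = 16.7×10⁻⁶ × 67 × 1075 = 1.203 mm.
With a force P in the spring, the elastic change of the rod is PL/(AE) and that of the spring is P/k; compatibility requires their sum to equal δ_free.
P [ L/(AE) + 1/k ] = δ_free → P [ 1075/(425×117×10³) + 1/(17×10³) ] = 1.203.
P = 1.203 / 8.044×10⁻⁵ = 14950 N.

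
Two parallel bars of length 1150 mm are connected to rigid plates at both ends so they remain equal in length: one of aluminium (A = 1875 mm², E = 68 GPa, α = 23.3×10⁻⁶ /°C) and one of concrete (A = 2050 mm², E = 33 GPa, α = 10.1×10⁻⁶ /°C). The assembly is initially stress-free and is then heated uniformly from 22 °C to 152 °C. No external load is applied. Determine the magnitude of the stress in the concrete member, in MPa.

Both members must finish at the same length. With the larger α, the aluminium tends to over-expand; the plates restrain it, putting the aluminium in compression and the concrete in tension. With no external load the two internal forces are equal and opposite, magnitude P.
Setting the final lengths equal and cancelling L: (α₁ − α₂)ΔT = P/(A₁E₁) + P/(A₂E₂).
|α₁ − α₂|·ΔT = 13.2×10⁻⁶ × 130 = 0.001716.
1/(A₁E₁) + 1/(A₂E₂) = 1/(1875×68×10³) + 1/(2050×33×10³) = 2.263×10⁻⁸ N⁻¹.
P = 0.001716 / 2.263×10⁻⁸ = 75840 N = 75.84 kN.
σ_{concrete} = P/A₂ = 75840/2050 = 37 MPa, tensile.

σ ≈ 37 MPa (tensile)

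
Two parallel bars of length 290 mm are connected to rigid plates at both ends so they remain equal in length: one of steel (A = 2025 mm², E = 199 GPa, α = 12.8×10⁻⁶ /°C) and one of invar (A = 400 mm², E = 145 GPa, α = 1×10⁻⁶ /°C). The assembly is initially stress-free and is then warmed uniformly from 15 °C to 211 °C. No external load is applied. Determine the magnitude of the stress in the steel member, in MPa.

The steel has the larger α, so on heating it would change length more than the invar if both were free. The rigid plates force a common final length, so the steel is put into compression and the invar into tension, with equal and opposite forces P (no external load).
Setting the final lengths equal and cancelling L: (α₁ − α₂)ΔT = P/(A₁E₁) + P/(A₂E₂).
|α₁ − α₂|·ΔT = 11.8×10⁻⁶ × 196 = 0.002313.
1/(A₁E₁) + 1/(A₂E₂) = 1/(2025×199×10³) + 1/(400×145×10³) = 1.972×10⁻⁸ N⁻¹.
So P = 0.002313 / 1.972×10⁻⁸ = 117.3 kN.
σ_{steel} = P/A₁ = 117300/2025 = 57.91 MPa, compressive.

σ ≈ 57.9 MPa (compressive)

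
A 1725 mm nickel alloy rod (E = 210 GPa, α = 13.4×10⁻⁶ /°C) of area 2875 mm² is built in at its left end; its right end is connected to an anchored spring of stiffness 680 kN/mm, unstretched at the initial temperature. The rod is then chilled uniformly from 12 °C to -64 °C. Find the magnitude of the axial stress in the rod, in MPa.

The unrestrained thermal change is αΔT L = 13.4×10⁻⁶ × 76 × 1725 = 1.757 mm.
With a force P in the spring, the elastic change of the rod is PL/(AE) and that of the spring is P/k; compatibility requires their sum to equal δ_free.
P [ L/(AE) + 1/k ] = δ_free → P [ 1725/(2875×210×10³) + 1/(680×10³) ] = 1.757.
P = 1.757 / 4.328×10⁻⁶ = 405900 N.
σ = P/A = 405900/2875 = 141.2 MPa.

σ ≈ 141 MPa (tensile)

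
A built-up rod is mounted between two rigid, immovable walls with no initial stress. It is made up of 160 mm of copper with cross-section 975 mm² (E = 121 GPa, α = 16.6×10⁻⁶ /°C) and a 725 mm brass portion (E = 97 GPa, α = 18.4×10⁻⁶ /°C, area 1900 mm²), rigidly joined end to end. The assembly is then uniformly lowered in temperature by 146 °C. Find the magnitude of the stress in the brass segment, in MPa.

σ ≈ 232 MPa (tensile)

With the walls removed the bar would change length by δ_free = Σ αᵢΔT Lᵢ = 16.6×10⁻⁶×146×160 + 18.4×10⁻⁶×146×725 = 2.335 mm.
The walls prevent any net length change, so an axial force P (same in every segment) develops. Compatibility: P · Σ Lᵢ/(AᵢEᵢ) = δ_free.
The series flexibility is Σ Lᵢ/(AᵢEᵢ) = 160/(975×121×10³) + 725/(1900×97×10³) = 5.29×10⁻⁶ mm/N.
Hence P = δ_free / Σ(L/AE) = 2.335/5.29×10⁻⁶ = 441.5 kN (tensile).
σ_{brass} = P / A = 441500 / 1900 = 232.4 MPa.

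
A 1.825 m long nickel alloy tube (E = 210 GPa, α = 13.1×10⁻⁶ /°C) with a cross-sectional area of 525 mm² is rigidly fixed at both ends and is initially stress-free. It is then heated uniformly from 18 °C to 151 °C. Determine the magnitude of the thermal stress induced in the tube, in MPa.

σ ≈ 366 MPa (compressive)

Because both ends are immovable the net strain is zero, and the suppressed thermal strain is αΔT = 13.1×10⁻⁶ × 133 = 1742.3×10⁻⁶.
Hence σ = E·αΔT = 210×10³ × 1742.3×10⁻⁶ = 365.9 MPa, compressive.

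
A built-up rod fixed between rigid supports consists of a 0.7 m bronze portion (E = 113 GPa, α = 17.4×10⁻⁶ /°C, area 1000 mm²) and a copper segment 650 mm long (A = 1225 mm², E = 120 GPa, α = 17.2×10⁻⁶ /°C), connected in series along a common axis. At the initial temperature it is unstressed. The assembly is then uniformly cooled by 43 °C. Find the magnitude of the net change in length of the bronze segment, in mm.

Free thermal contraction of the whole bar: Σ αᵢΔT Lᵢ = 17.4×10⁻⁶×43×700 + 17.2×10⁻⁶×43×650 = 1.004 mm.
The rigid supports impose zero overall length change; the single axial force P common to all segments must satisfy P Σ Lᵢ/(AᵢEᵢ) = δ_free.
Σ Lᵢ/(AᵢEᵢ) = 700/(1000×113×10³) + 650/(1225×120×10³) = 1.062×10⁻⁵ mm/N.
P = 1.004 / 1.062×10⁻⁵ = 94620 N = 94.62 kN, tensile.
For the bronze segment, free thermal change = 17.4×10⁻⁶×43×700 = 0.5237 mm and elastic change from P = 94620×700/(1000×113×10³) = 0.5861 mm; these oppose, so the net change is 0.0624 mm (segment lengthens).

|ΔL| ≈ 0.0624 mm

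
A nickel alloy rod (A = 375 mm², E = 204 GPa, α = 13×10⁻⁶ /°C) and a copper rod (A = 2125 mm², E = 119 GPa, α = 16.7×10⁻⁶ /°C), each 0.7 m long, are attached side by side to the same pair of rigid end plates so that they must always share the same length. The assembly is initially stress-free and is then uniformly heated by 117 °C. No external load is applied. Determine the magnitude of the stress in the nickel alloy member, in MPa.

σ ≈ 67.8 MPa (tensile)

Both members must finish at the same length. With the larger α, the copper tends to over-expand; the plates restrain it, putting the copper in compression and the nickel alloy in tension. With no external load the two internal forces are equal and opposite, magnitude P.
Equating the net (thermal + elastic) strains gives |α₁ − α₂|·ΔT = P·[1/(A₁E₁) + 1/(A₂E₂)].
|α₁ − α₂|·ΔT = 3.7×10⁻⁶ × 117 = 0.0004329.
1/(A₁E₁) + 1/(A₂E₂) = 1/(375×204×10³) + 1/(2125×119×10³) = 1.703×10⁻⁸ N⁻¹.
So P = 0.0004329 / 1.703×10⁻⁸ = 25.43 kN.
σ_{nickel alloy} = P/A₁ = 25430/375 = 67.8 MPa, tensile.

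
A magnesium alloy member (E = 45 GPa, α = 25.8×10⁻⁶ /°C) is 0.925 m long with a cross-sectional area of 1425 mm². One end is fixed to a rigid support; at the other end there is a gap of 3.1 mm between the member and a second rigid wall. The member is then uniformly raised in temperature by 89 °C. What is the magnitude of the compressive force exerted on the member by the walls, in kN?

Free thermal elongation = αΔT L = 25.8×10⁻⁶ × 89 × 925 = 2.124 mm.
Since δ_free = 2.12 mm is less than the 3.1 mm gap, the member never touches the wall. No axial force develops.

P ≈ 0 kN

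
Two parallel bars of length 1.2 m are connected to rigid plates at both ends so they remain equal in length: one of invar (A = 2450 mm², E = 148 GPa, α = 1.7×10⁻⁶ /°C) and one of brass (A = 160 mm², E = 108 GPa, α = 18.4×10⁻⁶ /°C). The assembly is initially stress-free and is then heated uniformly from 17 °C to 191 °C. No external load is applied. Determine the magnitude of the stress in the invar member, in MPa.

Both members must finish at the same length. With the larger α, the brass tends to over-expand; the plates restrain it, putting the brass in compression and the invar in tension. With no external load the two internal forces are equal and opposite, magnitude P.
Setting the final lengths equal and cancelling L: (α₁ − α₂)ΔT = P/(A₁E₁) + P/(A₂E₂).
|α₁ − α₂|·ΔT = 16.7×10⁻⁶ × 174 = 0.002906.
1/(A₁E₁) + 1/(A₂E₂) = 1/(2450×148×10³) + 1/(160×108×10³) = 6.063×10⁻⁸ N⁻¹.
So P = 0.002906 / 6.063×10⁻⁸ = 47.93 kN.
σ_{invar} = P/A₁ = 47930/2450 = 19.56 MPa, tensile.

σ ≈ 19.6 MPa (tensile)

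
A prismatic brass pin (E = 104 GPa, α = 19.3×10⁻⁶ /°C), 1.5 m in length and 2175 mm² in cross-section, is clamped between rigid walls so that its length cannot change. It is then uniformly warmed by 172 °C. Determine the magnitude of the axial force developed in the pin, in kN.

Full restraint means ε = 0, so the stress is σ = EαΔT = 104×10³ × 19.3×10⁻⁶ × 172 = 345.2 MPa.
Axial force P = σA = 345.2 × 2175 = 750900 N = 750.9 kN, compressive.

P ≈ 751 kN (compressive)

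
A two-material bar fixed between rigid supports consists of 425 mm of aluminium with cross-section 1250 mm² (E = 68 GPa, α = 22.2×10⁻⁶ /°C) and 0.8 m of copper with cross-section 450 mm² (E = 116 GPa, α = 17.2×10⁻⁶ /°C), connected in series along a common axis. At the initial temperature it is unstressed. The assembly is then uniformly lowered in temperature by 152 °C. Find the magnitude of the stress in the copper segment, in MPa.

σ ≈ 385 MPa (tensile)

If the supports were absent, the total length change would be Σ αᵢΔT Lᵢ = 22.2×10⁻⁶×152×425 + 17.2×10⁻⁶×152×800 = 3.526 mm.
The walls prevent any net length change, so an axial force P (same in every segment) develops. Compatibility: P · Σ Lᵢ/(AᵢEᵢ) = δ_free.
Σ Lᵢ/(AᵢEᵢ) = 425/(1250×68×10³) + 800/(450×116×10³) = 2.033×10⁻⁵ mm/N.
Hence P = δ_free / Σ(L/AE) = 3.526/2.033×10⁻⁵ = 173.5 kN (tensile).
σ_{copper} = P / A = 173500 / 450 = 385.5 MPa.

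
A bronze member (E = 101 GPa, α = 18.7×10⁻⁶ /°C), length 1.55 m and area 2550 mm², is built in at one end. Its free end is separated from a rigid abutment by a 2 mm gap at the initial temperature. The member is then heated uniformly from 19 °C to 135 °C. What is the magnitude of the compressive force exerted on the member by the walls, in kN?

If the wall were absent the member would grow by αΔT L = 18.7×10⁻⁶ × 116 × 1550 = 3.362 mm.
This exceeds the 2 mm gap, so the wall pushes back. The portion of expansion that must be recovered elastically is δ_free − gap = 3.362 − 2 = 1.362 mm.
So σ = E(δ_free − g)/L = 101×10³ × 1.362/1550 = 88.77 MPa.
P = σA = 88.77 × 2550 = 226.4 kN.

P ≈ 226 kN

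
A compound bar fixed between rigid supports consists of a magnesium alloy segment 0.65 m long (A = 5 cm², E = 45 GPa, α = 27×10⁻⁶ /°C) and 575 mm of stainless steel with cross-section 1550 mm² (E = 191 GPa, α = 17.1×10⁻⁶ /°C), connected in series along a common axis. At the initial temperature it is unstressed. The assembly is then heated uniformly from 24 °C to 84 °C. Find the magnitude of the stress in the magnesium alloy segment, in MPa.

σ ≈ 107 MPa (compressive)

If the supports were absent, the total length change would be Σ αᵢΔT Lᵢ = 27×10⁻⁶×60×650 + 17.1×10⁻⁶×60×575 = 1.643 mm.
The rigid supports impose zero overall length change; the single axial force P common to all segments must satisfy P Σ Lᵢ/(AᵢEᵢ) = δ_free.
Σ Lᵢ/(AᵢEᵢ) = 650/(500×45×10³) + 575/(1550×191×10³) = 3.083×10⁻⁵ mm/N.
So P = 1.643 / 3.083×10⁻⁵ = 53.29 kN, compressive.
σ_{magnesium alloy} = P / A = 53290 / 500 = 106.6 MPa.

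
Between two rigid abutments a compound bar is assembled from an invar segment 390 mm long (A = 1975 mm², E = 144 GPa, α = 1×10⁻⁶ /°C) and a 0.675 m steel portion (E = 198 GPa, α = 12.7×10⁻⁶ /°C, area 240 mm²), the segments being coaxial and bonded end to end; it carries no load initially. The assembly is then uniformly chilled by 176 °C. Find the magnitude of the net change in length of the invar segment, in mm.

Free thermal contraction of the whole bar: Σ αᵢΔT Lᵢ = 1×10⁻⁶×176×390 + 12.7×10⁻⁶×176×675 = 1.577 mm.
The walls prevent any net length change, so an axial force P (same in every segment) develops. Compatibility: P · Σ Lᵢ/(AᵢEᵢ) = δ_free.
Σ Lᵢ/(AᵢEᵢ) = 390/(1975×144×10³) + 675/(240×198×10³) = 1.558×10⁻⁵ mm/N.
Hence P = δ_free / Σ(L/AE) = 1.577/1.558×10⁻⁵ = 101.3 kN (tensile).
For the invar segment, free thermal change = 1×10⁻⁶×176×390 = 0.06864 mm and elastic change from P = 101300×390/(1975×144×10³) = 0.1389 mm; these oppose, so the net change is 0.0702 mm (segment lengthens).

|ΔL| ≈ 0.0702 mm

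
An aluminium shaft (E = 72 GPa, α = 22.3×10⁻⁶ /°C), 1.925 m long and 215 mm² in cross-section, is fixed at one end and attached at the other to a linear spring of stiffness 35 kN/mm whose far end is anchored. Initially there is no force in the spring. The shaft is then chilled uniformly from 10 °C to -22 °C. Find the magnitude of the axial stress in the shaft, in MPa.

The unrestrained thermal change is αΔT L = 22.3×10⁻⁶ × 32 × 1925 = 1.374 mm.
Let P be the tensile force in the spring. The shaft extends elastically by PL/(AE) and the spring stretches by P/k; together these equal δ_free.
So P = δ_free / [L/(AE) + 1/k] = 1.374 / [ 1925/(215×72×10³) + 1/(35×10³) ].
P = 1.374 / 0.0001529 = 8983 N.
σ = P/A = 8983/215 = 41.78 MPa.

σ ≈ 41.8 MPa (tensile)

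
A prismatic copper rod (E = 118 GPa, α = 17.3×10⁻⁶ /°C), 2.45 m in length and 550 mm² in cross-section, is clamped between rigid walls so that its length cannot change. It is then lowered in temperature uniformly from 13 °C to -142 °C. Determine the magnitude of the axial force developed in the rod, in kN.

Full restraint means ε = 0, so the stress is σ = EαΔT = 118×10³ × 17.3×10⁻⁶ × 155 = 316.4 MPa.
P = AEαΔT = 550 × 118×10³ × 17.3×10⁻⁶ × 155 = 174 kN (tensile).

P ≈ 174 kN (tensile)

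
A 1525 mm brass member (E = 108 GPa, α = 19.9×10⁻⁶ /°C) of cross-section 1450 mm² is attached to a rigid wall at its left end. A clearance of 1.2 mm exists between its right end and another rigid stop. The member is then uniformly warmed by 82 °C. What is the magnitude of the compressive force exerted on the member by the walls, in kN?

P ≈ 132 kN

Free thermal elongation = αΔT L = 19.9×10⁻⁶ × 82 × 1525 = 2.488 mm.
The gap closes (δ_free > 1.2 mm) and the wall then resists a further 2.488 − 1.2 = 1.288 mm of expansion.
So σ = E(δ_free − g)/L = 108×10³ × 1.288/1525 = 91.25 MPa.
P = σA = 91.25 × 1450 = 132.3 kN.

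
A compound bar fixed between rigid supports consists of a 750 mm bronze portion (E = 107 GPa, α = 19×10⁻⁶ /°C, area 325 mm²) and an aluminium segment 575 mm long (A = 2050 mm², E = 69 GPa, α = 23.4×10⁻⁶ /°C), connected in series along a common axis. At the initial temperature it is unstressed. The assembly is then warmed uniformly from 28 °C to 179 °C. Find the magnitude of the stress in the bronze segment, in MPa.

If the supports were absent, the total length change would be Σ αᵢΔT Lᵢ = 19×10⁻⁶×151×750 + 23.4×10⁻⁶×151×575 = 4.183 mm.
Since the ends are fixed, an axial force P builds up, equal in every segment, with P · Σ Lᵢ/(AᵢEᵢ) = δ_free.
The series flexibility is Σ Lᵢ/(AᵢEᵢ) = 750/(325×107×10³) + 575/(2050×69×10³) = 2.563×10⁻⁵ mm/N.
So P = 4.183 / 2.563×10⁻⁵ = 163.2 kN, compressive.
σ_{bronze} = P / A = 163200 / 325 = 502.2 MPa.

σ ≈ 502 MPa (compressive)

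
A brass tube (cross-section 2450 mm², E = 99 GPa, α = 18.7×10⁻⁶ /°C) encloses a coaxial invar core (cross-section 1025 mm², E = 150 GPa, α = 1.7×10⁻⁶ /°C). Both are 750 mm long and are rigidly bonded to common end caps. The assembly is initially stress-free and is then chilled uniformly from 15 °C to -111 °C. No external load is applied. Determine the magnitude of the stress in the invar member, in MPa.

σ ≈ 197 MPa (compressive)

The brass has the larger α, so on cooling it would change length more than the invar if both were free. The rigid plates force a common final length, so the brass is put into tension and the invar into compression, with equal and opposite forces P (no external load).
Setting the final lengths equal and cancelling L: (α₁ − α₂)ΔT = P/(A₁E₁) + P/(A₂E₂).
|α₁ − α₂|·ΔT = 17×10⁻⁶ × 126 = 0.002142.
1/(A₁E₁) + 1/(A₂E₂) = 1/(2450×99×10³) + 1/(1025×150×10³) = 1.063×10⁻⁸ N⁻¹.
So P = 0.002142 / 1.063×10⁻⁸ = 201.6 kN.
σ_{invar} = P/A₂ = 201600/1025 = 196.6 MPa, compressive.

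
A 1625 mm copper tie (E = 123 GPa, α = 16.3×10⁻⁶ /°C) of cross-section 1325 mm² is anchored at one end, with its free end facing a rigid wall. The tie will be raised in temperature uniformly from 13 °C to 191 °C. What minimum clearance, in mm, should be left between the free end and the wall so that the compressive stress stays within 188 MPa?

With no wall the tie would lengthen by αΔT L = 16.3×10⁻⁶ × 178 × 1625 = 4.715 mm.
At the allowable stress the elastic shortening the wall may impose is σL/E = 188 × 1625 / (123×10³) = 2.484 mm.
The gap must absorb the remainder: g_min = 4.715 − 2.484 = 2.231 mm.

g ≈ 2.23 mm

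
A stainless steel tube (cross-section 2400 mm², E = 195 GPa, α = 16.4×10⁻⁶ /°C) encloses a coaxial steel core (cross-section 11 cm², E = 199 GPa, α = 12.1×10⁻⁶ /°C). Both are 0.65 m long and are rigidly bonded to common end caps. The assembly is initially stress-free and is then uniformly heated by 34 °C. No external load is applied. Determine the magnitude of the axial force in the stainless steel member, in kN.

P ≈ 21.8 kN (compressive in the stainless steel)

Equilibrium of a rigid end plate with no external load gives equal and opposite internal forces ±P in the two members. Since α_{stainless steel} > α_{steel}, heating drives the stainless steel into compression and the steel into tension.
Setting the final lengths equal and cancelling L: (α₁ − α₂)ΔT = P/(A₁E₁) + P/(A₂E₂).
|α₁ − α₂|·ΔT = 4.3×10⁻⁶ × 34 = 0.0001462.
1/(A₁E₁) + 1/(A₂E₂) = 1/(2400×195×10³) + 1/(1100×199×10³) = 6.705×10⁻⁹ N⁻¹.
So P = 0.0001462 / 6.705×10⁻⁹ = 21.8 kN.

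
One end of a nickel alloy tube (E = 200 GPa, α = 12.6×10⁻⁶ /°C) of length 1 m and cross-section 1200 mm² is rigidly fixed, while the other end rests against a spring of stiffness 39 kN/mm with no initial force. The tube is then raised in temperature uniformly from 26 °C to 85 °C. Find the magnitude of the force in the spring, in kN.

P ≈ 24.9 kN

Free thermal expansion: δ_free = αΔT L = 12.6×10⁻⁶ × 59 × 1000 = 0.7434 mm.
With a force P in the spring, the elastic change of the tube is PL/(AE) and that of the spring is P/k; compatibility requires their sum to equal δ_free.
So P = δ_free / [L/(AE) + 1/k] = 0.7434 / [ 1000/(1200×200×10³) + 1/(39×10³) ].
P = 0.7434 / 2.981×10⁻⁵ = 24940 N.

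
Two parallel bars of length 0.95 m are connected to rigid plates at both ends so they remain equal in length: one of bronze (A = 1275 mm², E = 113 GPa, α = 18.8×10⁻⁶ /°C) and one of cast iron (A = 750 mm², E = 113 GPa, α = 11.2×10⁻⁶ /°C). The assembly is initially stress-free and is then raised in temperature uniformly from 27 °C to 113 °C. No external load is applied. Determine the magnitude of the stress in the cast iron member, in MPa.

Equilibrium of a rigid end plate with no external load gives equal and opposite internal forces ±P in the two members. Since α_{bronze} > α_{cast iron}, heating drives the bronze into compression and the cast iron into tension.
Equating the net (thermal + elastic) strains gives |α₁ − α₂|·ΔT = P·[1/(A₁E₁) + 1/(A₂E₂)].
|α₁ − α₂|·ΔT = 7.6×10⁻⁶ × 86 = 0.0006536.
1/(A₁E₁) + 1/(A₂E₂) = 1/(1275×113×10³) + 1/(750×113×10³) = 1.874×10⁻⁸ N⁻¹.
So P = 0.0006536 / 1.874×10⁻⁸ = 34.88 kN.
σ_{cast iron} = P/A₂ = 34880/750 = 46.5 MPa, tensile.

σ ≈ 46.5 MPa (tensile)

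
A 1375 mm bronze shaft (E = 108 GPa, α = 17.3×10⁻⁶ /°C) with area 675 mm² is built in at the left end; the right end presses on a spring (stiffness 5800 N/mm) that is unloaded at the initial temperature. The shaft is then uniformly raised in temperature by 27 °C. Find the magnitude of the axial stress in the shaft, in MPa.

σ ≈ 4.97 MPa (compressive)

Free thermal expansion: δ_free = αΔT L = 17.3×10⁻⁶ × 27 × 1375 = 0.6423 mm.
Let P be the compressive force at the spring. The shaft shortens elastically by PL/(AE) and the spring compresses by P/k; together these equal δ_free.
P [ L/(AE) + 1/k ] = δ_free → P [ 1375/(675×108×10³) + 1/(5800) ] = 0.6423.
P = 0.6423 / 0.0001913 = 3358 N.
σ = P/A = 3358/675 = 4.975 MPa.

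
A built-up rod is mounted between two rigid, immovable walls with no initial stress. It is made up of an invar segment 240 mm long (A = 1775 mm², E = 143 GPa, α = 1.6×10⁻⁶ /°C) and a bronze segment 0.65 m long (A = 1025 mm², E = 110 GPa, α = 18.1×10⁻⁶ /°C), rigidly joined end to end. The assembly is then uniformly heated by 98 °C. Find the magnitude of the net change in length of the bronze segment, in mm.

|ΔL| ≈ 0.13 mm

Free thermal expansion of the whole bar: Σ αᵢΔT Lᵢ = 1.6×10⁻⁶×98×240 + 18.1×10⁻⁶×98×650 = 1.191 mm.
The walls prevent any net length change, so an axial force P (same in every segment) develops. Compatibility: P · Σ Lᵢ/(AᵢEᵢ) = δ_free.
The series flexibility is Σ Lᵢ/(AᵢEᵢ) = 240/(1775×143×10³) + 650/(1025×110×10³) = 6.711×10⁻⁶ mm/N.
So P = 1.191 / 6.711×10⁻⁶ = 177.4 kN, compressive.
For the bronze segment, free thermal change = 18.1×10⁻⁶×98×650 = 1.153 mm and elastic change from P = 177400×650/(1025×110×10³) = 1.023 mm; these oppose, so the net change is 0.13 mm (segment lengthens).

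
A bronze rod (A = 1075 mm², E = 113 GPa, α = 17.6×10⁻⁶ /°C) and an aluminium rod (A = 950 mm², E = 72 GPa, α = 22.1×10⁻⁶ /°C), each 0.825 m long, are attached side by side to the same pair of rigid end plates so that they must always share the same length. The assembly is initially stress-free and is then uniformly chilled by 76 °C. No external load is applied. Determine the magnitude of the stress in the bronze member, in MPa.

Equilibrium of a rigid end plate with no external load gives equal and opposite internal forces ±P in the two members. Since α_{aluminium} > α_{bronze}, cooling drives the aluminium into tension and the bronze into compression.
Setting the final lengths equal and cancelling L: (α₁ − α₂)ΔT = P/(A₁E₁) + P/(A₂E₂).
|α₁ − α₂|·ΔT = 4.5×10⁻⁶ × 76 = 0.000342.
1/(A₁E₁) + 1/(A₂E₂) = 1/(1075×113×10³) + 1/(950×72×10³) = 2.285×10⁻⁸ N⁻¹.
P = 0.000342 / 2.285×10⁻⁸ = 14970 N = 14.97 kN.
σ_{bronze} = P/A₁ = 14970/1075 = 13.92 MPa, compressive.

σ ≈ 13.9 MPa (compressive)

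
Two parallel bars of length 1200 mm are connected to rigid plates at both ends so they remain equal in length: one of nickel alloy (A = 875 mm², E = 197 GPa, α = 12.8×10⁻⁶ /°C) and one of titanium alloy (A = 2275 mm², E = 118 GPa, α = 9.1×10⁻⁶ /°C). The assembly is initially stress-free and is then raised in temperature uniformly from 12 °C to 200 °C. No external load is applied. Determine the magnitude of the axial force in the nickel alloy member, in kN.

The nickel alloy has the larger α, so on heating it would change length more than the titanium alloy if both were free. The rigid plates force a common final length, so the nickel alloy is put into compression and the titanium alloy into tension, with equal and opposite forces P (no external load).
Compatibility of the two members (thermal + elastic change equal): (α₁ − α₂)ΔT = P·[1/(A₁E₁) + 1/(A₂E₂)].
|α₁ − α₂|·ΔT = 3.7×10⁻⁶ × 188 = 0.0006956.
1/(A₁E₁) + 1/(A₂E₂) = 1/(875×197×10³) + 1/(2275×118×10³) = 9.526×10⁻⁹ N⁻¹.
So P = 0.0006956 / 9.526×10⁻⁹ = 73.02 kN.

P ≈ 73 kN (compressive in the nickel alloy)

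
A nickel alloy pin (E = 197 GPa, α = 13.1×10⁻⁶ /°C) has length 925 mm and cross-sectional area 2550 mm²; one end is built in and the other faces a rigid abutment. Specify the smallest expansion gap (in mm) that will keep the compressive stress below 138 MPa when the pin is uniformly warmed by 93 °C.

With no wall the pin would lengthen by αΔT L = 13.1×10⁻⁶ × 93 × 925 = 1.127 mm.
At the allowable stress the elastic shortening the wall may impose is σL/E = 138 × 925 / (197×10³) = 0.648 mm.
So the gap has to take up the difference, g_min = δ_free − σL/E = 1.127 − 0.648 = 0.479 mm.

g ≈ 0.479 mm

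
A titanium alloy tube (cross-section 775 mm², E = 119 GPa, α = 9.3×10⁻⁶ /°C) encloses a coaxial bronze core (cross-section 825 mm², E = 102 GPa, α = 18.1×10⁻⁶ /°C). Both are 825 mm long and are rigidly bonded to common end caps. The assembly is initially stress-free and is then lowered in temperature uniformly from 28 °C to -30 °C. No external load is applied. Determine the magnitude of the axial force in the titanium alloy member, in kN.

P ≈ 22.5 kN (compressive in the titanium alloy)

Both members must finish at the same length. With the larger α, the bronze tends to over-contract; the plates restrain it, putting the bronze in tension and the titanium alloy in compression. With no external load the two internal forces are equal and opposite, magnitude P.
Setting the final lengths equal and cancelling L: (α₁ − α₂)ΔT = P/(A₁E₁) + P/(A₂E₂).
|α₁ − α₂|·ΔT = 8.8×10⁻⁶ × 58 = 0.0005104.
1/(A₁E₁) + 1/(A₂E₂) = 1/(775×119×10³) + 1/(825×102×10³) = 2.273×10⁻⁸ N⁻¹.
So P = 0.0005104 / 2.273×10⁻⁸ = 22.46 kN.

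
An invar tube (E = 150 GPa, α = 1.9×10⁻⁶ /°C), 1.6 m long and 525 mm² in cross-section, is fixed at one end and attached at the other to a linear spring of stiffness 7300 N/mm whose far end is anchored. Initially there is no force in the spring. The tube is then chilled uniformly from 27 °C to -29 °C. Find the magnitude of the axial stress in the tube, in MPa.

σ ≈ 2.06 MPa (tensile)

The unrestrained thermal change is αΔT L = 1.9×10⁻⁶ × 56 × 1600 = 0.1702 mm.
With a force P in the spring, the elastic change of the tube is PL/(AE) and that of the spring is P/k; compatibility requires their sum to equal δ_free.
So P = δ_free / [L/(AE) + 1/k] = 0.1702 / [ 1600/(525×150×10³) + 1/(7300) ].
P = 0.1702 / 0.0001573 = 1082 N.
σ = P/A = 1082/525 = 2.061 MPa.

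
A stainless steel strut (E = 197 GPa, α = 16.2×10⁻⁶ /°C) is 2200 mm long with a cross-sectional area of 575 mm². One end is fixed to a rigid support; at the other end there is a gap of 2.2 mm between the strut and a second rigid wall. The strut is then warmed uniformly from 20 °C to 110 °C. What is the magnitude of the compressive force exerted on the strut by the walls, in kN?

Unrestrained expansion: δ_free = αΔT L = 16.2×10⁻⁶ × 90 × 2200 = 3.208 mm.
The gap closes (δ_free > 2.2 mm) and the wall then resists a further 3.208 − 2.2 = 1.008 mm of expansion.
Compatibility: PL/(AE) = 1.008 mm, so σ = P/A = E × (1.008/2200) = 90.23 MPa.
Force on the wall = σA = 90.23 × 575 mm² = 51.88 kN.

P ≈ 51.9 kN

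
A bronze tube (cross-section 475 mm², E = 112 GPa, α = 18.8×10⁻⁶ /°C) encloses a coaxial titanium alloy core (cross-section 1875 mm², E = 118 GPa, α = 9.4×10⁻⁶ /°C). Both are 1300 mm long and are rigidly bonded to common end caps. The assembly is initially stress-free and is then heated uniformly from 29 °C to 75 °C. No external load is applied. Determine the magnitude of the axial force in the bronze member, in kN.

P ≈ 18.5 kN (compressive in the bronze)

Both members must finish at the same length. With the larger α, the bronze tends to over-expand; the plates restrain it, putting the bronze in compression and the titanium alloy in tension. With no external load the two internal forces are equal and opposite, magnitude P.
Equating the net (thermal + elastic) strains gives |α₁ − α₂|·ΔT = P·[1/(A₁E₁) + 1/(A₂E₂)].
|α₁ − α₂|·ΔT = 9.4×10⁻⁶ × 46 = 0.0004324.
1/(A₁E₁) + 1/(A₂E₂) = 1/(475×112×10³) + 1/(1875×118×10³) = 2.332×10⁻⁸ N⁻¹.
So P = 0.0004324 / 2.332×10⁻⁸ = 18.54 kN.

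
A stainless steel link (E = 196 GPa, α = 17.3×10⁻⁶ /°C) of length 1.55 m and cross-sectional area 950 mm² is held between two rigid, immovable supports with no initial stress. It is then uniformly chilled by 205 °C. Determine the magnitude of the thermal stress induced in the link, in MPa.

The supports are rigid, so the total axial strain is zero. The restrained thermal strain is ε = αΔT = 17.3×10⁻⁶ × 205 = 3546.5×10⁻⁶.
Hence σ = E·αΔT = 196×10³ × 3546.5×10⁻⁶ = 695.1 MPa, tensile.

σ ≈ 695 MPa (tensile)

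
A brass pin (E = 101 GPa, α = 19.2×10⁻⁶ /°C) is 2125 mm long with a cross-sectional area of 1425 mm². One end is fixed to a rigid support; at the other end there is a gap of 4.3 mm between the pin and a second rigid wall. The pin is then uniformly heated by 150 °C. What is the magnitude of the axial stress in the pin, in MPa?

Free thermal elongation = αΔT L = 19.2×10⁻⁶ × 150 × 2125 = 6.12 mm.
After closing the 4.3 mm clearance, 6.12 − 4.3 = 1.82 mm of expansion remains to be suppressed by the wall.
Compatibility: PL/(AE) = 1.82 mm, so σ = P/A = E × (1.82/2125) = 86.5 MPa.

σ ≈ 86.5 MPa (compressive)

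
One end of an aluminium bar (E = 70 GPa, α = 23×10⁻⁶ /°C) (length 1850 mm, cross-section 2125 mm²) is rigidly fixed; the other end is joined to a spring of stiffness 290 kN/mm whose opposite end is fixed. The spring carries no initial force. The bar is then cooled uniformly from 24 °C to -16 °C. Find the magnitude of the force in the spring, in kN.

P ≈ 107 kN

If the spring were absent the bar would shorten by αΔT L = 23×10⁻⁶ × 40 × 1850 = 1.702 mm.
With a force P in the spring, the elastic change of the bar is PL/(AE) and that of the spring is P/k; compatibility requires their sum to equal δ_free.
So P = δ_free / [L/(AE) + 1/k] = 1.702 / [ 1850/(2125×70×10³) + 1/(290×10³) ].
P = 1.702 / 1.589×10⁻⁵ = 107100 N.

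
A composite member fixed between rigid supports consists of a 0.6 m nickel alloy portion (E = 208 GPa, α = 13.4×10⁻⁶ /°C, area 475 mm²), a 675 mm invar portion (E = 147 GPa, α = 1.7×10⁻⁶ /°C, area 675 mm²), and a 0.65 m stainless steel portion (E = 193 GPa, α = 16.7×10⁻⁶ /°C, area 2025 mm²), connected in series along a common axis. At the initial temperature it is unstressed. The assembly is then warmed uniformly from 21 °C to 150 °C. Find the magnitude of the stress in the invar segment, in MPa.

Free thermal expansion of the whole bar: Σ αᵢΔT Lᵢ = 13.4×10⁻⁶×129×600 + 1.7×10⁻⁶×129×675 + 16.7×10⁻⁶×129×650 = 2.585 mm.
Since the ends are fixed, an axial force P builds up, equal in every segment, with P · Σ Lᵢ/(AᵢEᵢ) = δ_free.
Σ Lᵢ/(AᵢEᵢ) = 600/(475×208×10³) + 675/(675×147×10³) + 650/(2025×193×10³) = 1.454×10⁻⁵ mm/N.
P = 2.585 / 1.454×10⁻⁵ = 177800 N = 177.8 kN, compressive.
σ_{invar} = P / A = 177800 / 675 = 263.5 MPa.

σ ≈ 263 MPa (compressive)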